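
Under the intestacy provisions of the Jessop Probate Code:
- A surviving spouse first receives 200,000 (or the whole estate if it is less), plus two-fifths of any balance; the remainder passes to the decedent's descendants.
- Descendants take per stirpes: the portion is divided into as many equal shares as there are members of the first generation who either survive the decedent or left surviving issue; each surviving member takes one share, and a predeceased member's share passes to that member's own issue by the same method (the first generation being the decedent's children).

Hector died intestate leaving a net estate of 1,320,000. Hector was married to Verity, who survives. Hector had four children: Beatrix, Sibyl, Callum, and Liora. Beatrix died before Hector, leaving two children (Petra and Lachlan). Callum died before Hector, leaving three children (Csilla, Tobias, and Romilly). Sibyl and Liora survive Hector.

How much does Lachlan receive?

Lachlan receives 84,000.

Verity first takes 200,000, leaving a balance of 1,120,000. Verity then takes two-fifths of the balance (448,000), for a total of 648,000. The remaining 672,000 passes to the descendants.
The descendants' portion (672,000) is divided into 4 shares of 168,000: Sibyl and Liora each take 168,000; Beatrix's 168,000 share passes to Beatrix's issue; Callum's 168,000 share passes to Callum's issue.
Beatrix's share (168,000) is divided into 2 shares of 84,000: Petra and Lachlan each take 84,000.
Callum's share (168,000) is divided into 3 shares of 56,000: Csilla, Tobias, and Romilly each take 56,000.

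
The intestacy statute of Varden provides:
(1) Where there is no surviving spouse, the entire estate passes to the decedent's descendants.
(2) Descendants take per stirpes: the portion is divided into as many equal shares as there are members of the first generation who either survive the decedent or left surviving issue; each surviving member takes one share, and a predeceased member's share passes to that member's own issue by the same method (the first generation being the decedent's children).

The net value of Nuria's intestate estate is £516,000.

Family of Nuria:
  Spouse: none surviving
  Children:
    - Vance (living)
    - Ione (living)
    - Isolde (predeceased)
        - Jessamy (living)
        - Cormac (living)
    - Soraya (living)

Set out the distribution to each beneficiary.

The entire £516,000 passes to the descendants.
That amount (£516,000) is divided into 4 shares of £129,000: Vance, Ione, and Soraya each take £129,000; Isolde's £129,000 share passes to Isolde's issue.
Isolde's share (£129,000) is divided into 2 shares of £64,500: Jessamy and Cormac each take £64,500.

Vance: £129,000; Ione: £129,000; Jessamy: £64,500; Cormac: £64,500; Soraya: £129,000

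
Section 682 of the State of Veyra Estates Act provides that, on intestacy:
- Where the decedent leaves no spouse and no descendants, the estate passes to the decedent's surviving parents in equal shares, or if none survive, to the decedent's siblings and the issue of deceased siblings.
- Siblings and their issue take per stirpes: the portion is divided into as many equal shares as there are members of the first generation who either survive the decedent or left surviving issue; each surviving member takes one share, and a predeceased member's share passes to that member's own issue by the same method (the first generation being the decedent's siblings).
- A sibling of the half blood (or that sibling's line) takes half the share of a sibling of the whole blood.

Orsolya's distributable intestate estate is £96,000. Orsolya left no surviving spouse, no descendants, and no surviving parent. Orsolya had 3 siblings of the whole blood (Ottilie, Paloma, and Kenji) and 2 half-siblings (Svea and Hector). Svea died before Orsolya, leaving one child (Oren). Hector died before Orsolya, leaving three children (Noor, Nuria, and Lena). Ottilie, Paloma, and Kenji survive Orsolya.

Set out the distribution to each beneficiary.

The entire £96,000 passes to the siblings and their issue.
Counting each half-blood sibling's line as half a unit, there are 4 units in £96,000, so one unit is £24,000. Whole-blood lines (Ottilie, Paloma, and Kenji) take £24,000 each; half-blood lines (Svea and Hector) take £12,000 each.
Svea's share (£12,000) passes entirely to Oren.
Hector's share (£12,000) is divided into 3 shares of £4,000: Noor, Nuria, and Lena each take £4,000.

Ottilie: £24,000; Paloma: £24,000; Kenji: £24,000; Oren: £12,000; Noor: £4,000; Nuria: £4,000; Lena: £4,000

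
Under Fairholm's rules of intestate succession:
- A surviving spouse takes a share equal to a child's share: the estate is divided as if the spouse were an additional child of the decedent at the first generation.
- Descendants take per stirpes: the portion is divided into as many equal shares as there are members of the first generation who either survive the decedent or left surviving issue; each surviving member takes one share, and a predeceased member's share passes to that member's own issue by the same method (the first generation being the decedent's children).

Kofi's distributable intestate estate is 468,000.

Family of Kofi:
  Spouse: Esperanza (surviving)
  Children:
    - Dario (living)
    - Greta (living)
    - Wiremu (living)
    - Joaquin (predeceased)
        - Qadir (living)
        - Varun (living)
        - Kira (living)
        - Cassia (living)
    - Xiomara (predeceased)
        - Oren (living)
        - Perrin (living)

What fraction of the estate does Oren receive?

Oren receives 1/12 of the estate.

The spouse counts as an additional share at the children's level, so there are 6 primary shares of 78,000. Esperanza takes one such share (78,000).
The children's combined portion (390,000) is divided into 5 shares of 78,000: Dario, Greta, and Wiremu each take 78,000; Joaquin's 78,000 share passes to Joaquin's issue; Xiomara's 78,000 share passes to Xiomara's issue.
Joaquin's share (78,000) is divided into 4 shares of 19,500: Qadir, Varun, Kira, and Cassia each take 19,500.
Xiomara's share (78,000) is divided into 2 shares of 39,000: Oren and Perrin each take 39,000.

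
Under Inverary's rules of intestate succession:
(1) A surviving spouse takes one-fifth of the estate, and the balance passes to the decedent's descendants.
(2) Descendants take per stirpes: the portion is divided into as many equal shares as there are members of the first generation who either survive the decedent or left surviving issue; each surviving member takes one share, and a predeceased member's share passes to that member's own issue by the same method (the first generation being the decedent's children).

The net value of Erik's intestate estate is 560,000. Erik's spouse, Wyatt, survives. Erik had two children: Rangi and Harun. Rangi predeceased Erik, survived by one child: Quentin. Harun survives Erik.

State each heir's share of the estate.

Wyatt: 112,000; Quentin: 224,000; Harun: 224,000

Wyatt takes one-fifth of 560,000 = 112,000. The remaining 448,000 passes to the descendants.
The descendants' portion (448,000) is divided into 2 shares of 224,000: Harun takes 224,000; Rangi's 224,000 share passes to Rangi's issue.
Rangi's share (224,000) passes entirely to Quentin.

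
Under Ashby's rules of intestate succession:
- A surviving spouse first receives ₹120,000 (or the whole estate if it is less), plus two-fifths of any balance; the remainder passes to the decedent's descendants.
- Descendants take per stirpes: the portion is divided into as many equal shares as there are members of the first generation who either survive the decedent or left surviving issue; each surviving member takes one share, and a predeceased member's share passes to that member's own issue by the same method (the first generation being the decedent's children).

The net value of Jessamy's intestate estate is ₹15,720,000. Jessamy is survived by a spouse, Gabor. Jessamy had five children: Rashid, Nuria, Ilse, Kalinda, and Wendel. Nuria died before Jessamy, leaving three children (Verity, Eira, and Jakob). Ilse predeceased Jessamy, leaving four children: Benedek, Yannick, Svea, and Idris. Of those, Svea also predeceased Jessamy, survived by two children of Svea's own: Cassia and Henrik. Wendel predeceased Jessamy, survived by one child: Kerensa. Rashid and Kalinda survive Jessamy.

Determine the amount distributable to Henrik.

Gabor first takes ₹120,000, leaving a balance of ₹15,600,000. Gabor then takes two-fifths of the balance (₹6,240,000), for a total of ₹6,360,000. The remaining ₹9,360,000 passes to the descendants.
The descendants' portion (₹9,360,000) is divided into 5 shares of ₹1,872,000: Rashid and Kalinda each take ₹1,872,000; Nuria's ₹1,872,000 share passes to Nuria's issue; Ilse's ₹1,872,000 share passes to Ilse's issue; Wendel's ₹1,872,000 share passes to Wendel's issue.
Nuria's share (₹1,872,000) is divided into 3 shares of ₹624,000: Verity, Eira, and Jakob each take ₹624,000.
Ilse's share (₹1,872,000) is divided into 4 shares of ₹468,000: Benedek, Yannick, and Idris each take ₹468,000; Svea's ₹468,000 share passes to Svea's issue.
Svea's share (₹468,000) is divided into 2 shares of ₹234,000: Cassia and Henrik each take ₹234,000.
Wendel's share (₹1,872,000) passes entirely to Kerensa.

Henrik receives ₹234,000.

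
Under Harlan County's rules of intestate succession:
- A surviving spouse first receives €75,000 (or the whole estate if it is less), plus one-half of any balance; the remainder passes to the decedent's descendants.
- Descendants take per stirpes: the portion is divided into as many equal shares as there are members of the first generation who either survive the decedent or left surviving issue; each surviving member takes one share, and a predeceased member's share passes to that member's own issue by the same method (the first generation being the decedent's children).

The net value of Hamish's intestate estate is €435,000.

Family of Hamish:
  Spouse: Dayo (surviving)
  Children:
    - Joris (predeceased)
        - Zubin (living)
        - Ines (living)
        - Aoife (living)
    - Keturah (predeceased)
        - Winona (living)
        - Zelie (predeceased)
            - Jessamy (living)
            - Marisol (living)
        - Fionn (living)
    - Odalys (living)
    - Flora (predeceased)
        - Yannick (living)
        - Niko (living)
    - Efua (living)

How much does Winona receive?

Dayo first takes €75,000, leaving a balance of €360,000. Dayo then takes one-half of the balance (€180,000), for a total of €255,000. The remaining €180,000 passes to the descendants.
The descendants' portion (€180,000) is divided into 5 shares of €36,000: Odalys and Efua each take €36,000; Joris's €36,000 share passes to Joris's issue; Keturah's €36,000 share passes to Keturah's issue; Flora's €36,000 share passes to Flora's issue.
Joris's share (€36,000) is divided into 3 shares of €12,000: Zubin, Ines, and Aoife each take €12,000.
Keturah's share (€36,000) is divided into 3 shares of €12,000: Winona and Fionn each take €12,000; Zelie's €12,000 share passes to Zelie's issue.
Zelie's share (€12,000) is divided into 2 shares of €6,000: Jessamy and Marisol each take €6,000.
Flora's share (€36,000) is divided into 2 shares of €18,000: Yannick and Niko each take €18,000.

Winona receives €12,000.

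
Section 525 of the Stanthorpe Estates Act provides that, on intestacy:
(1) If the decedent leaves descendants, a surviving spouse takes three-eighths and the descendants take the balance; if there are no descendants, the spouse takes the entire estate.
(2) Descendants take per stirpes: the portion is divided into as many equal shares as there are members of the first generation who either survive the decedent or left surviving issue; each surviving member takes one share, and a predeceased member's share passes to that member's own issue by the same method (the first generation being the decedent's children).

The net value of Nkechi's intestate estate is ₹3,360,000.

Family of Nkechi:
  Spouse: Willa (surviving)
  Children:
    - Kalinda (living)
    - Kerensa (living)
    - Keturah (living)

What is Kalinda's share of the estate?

Willa takes three-eighths of ₹3,360,000 = ₹1,260,000. The remaining ₹2,100,000 passes to the descendants.
The descendants' portion (₹2,100,000) is divided into 3 shares of ₹700,000: Kalinda, Kerensa, and Keturah each take ₹700,000.

Kalinda receives ₹700,000.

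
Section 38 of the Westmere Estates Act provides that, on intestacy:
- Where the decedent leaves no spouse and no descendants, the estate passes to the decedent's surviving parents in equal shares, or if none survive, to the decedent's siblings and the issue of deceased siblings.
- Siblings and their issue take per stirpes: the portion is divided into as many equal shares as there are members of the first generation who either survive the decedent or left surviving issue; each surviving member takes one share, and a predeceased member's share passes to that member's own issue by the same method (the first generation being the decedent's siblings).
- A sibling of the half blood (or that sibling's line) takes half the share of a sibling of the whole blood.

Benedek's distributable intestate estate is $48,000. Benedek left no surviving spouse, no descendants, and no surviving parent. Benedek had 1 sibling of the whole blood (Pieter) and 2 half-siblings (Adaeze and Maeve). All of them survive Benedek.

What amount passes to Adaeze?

The entire $48,000 passes to the siblings and their issue.
Counting each half-blood sibling's line as half a unit, there are 2 units in $48,000, so one unit is $24,000. Whole-blood lines (Pieter) take $24,000 each; half-blood lines (Adaeze and Maeve) take $12,000 each.

Adaeze receives $12,000.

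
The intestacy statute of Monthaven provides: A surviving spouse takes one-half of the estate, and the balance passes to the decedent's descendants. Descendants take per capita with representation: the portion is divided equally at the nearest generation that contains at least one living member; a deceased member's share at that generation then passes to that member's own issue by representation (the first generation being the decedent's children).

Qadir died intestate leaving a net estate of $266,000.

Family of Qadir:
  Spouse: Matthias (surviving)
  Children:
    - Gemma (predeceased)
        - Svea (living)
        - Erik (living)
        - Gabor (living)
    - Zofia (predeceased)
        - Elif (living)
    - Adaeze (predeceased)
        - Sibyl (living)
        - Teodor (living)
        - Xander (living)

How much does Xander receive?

Xander receives $19,000.

Matthias takes one-half of $266,000 = $133,000. The remaining $133,000 passes to the descendants.
No child survives, so the initial division is made at the grandchildren's generation.
The descendants' portion ($133,000) is divided into 7 shares of $19,000: Svea, Erik, Gabor, Elif, Sibyl, Teodor, and Xander each take $19,000.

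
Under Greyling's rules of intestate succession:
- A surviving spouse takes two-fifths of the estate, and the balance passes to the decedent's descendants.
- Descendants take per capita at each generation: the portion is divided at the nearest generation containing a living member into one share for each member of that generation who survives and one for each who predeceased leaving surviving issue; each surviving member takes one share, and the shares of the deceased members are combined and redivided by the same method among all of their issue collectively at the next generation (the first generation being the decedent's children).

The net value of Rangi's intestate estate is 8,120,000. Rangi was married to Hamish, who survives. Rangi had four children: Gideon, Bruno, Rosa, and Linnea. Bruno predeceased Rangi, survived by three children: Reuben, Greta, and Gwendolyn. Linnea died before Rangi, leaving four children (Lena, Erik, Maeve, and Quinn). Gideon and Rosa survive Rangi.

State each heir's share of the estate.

Hamish takes two-fifths of 8,120,000 = 3,248,000. The remaining 4,872,000 passes to the descendants.
The descendants' portion (4,872,000) is divided at the children's generation into 4 shares of 1,218,000. Gideon and Rosa each take 1,218,000. The 2 shares of the deceased (Bruno and Linnea) are combined into a pool of 2,436,000.
That pool (2,436,000) is divided at the grandchildren's generation equally among Reuben, Greta, Gwendolyn, Lena, Erik, Maeve, and Quinn: 348,000 each.

Hamish: 3,248,000; Gideon: 1,218,000; Reuben: 348,000; Greta: 348,000; Gwendolyn: 348,000; Rosa: 1,218,000; Lena: 348,000; Erik: 348,000; Maeve: 348,000; Quinn: 348,000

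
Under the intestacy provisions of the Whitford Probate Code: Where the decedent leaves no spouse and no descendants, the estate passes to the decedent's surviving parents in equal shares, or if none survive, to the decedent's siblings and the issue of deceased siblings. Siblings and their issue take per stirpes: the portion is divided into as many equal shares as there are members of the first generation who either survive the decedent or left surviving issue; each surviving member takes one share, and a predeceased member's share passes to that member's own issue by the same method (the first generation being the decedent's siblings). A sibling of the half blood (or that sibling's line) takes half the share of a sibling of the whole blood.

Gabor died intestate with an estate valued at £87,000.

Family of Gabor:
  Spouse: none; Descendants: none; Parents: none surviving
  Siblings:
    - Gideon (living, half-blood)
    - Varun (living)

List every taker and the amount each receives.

The entire £87,000 passes to the siblings and their issue.
Counting each half-blood sibling's line as half a unit, there are 3/2 units in £87,000, so one unit is £58,000. Whole-blood lines (Varun) take £58,000 each; half-blood lines (Gideon) take £29,000 each.

Gideon: £29,000; Varun: £58,000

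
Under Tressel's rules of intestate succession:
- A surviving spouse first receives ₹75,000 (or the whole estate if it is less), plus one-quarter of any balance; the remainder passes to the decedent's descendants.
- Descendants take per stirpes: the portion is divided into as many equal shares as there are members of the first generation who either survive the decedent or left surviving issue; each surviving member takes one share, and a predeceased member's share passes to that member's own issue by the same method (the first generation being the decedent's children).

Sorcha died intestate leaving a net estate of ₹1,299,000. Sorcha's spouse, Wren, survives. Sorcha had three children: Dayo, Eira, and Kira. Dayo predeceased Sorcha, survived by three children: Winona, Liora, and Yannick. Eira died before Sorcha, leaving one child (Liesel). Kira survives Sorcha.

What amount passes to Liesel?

Liesel receives ₹306,000.

Wren first takes ₹75,000, leaving a balance of ₹1,224,000. Wren then takes one-quarter of the balance (₹306,000), for a total of ₹381,000. The remaining ₹918,000 passes to the descendants.
The descendants' portion (₹918,000) is divided into 3 shares of ₹306,000: Kira takes ₹306,000; Dayo's ₹306,000 share passes to Dayo's issue; Eira's ₹306,000 share passes to Eira's issue.
Dayo's share (₹306,000) is divided into 3 shares of ₹102,000: Winona, Liora, and Yannick each take ₹102,000.
Eira's share (₹306,000) passes entirely to Liesel.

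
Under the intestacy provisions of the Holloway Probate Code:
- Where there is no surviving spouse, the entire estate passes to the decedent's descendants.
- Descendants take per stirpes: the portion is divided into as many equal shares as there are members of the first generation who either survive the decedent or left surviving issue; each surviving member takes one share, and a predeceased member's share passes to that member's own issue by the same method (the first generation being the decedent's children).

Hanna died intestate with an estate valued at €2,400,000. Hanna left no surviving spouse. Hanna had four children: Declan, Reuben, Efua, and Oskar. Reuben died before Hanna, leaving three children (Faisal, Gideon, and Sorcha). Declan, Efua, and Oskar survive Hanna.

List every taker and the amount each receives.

Declan: €600,000; Faisal: €200,000; Gideon: €200,000; Sorcha: €200,000; Efua: €600,000; Oskar: €600,000

The entire €2,400,000 passes to the descendants.
That amount (€2,400,000) is divided into 4 shares of €600,000: Declan, Efua, and Oskar each take €600,000; Reuben's €600,000 share passes to Reuben's issue.
Reuben's share (€600,000) is divided into 3 shares of €200,000: Faisal, Gideon, and Sorcha each take €200,000.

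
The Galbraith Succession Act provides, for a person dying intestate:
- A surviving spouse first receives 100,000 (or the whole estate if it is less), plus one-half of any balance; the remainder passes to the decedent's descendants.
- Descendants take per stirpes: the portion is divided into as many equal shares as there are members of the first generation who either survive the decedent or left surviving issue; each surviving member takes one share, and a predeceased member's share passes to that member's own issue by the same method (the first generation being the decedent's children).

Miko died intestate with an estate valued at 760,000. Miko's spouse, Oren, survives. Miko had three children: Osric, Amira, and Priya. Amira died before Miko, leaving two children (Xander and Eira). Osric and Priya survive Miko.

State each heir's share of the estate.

Oren: 430,000; Osric: 110,000; Xander: 55,000; Eira: 55,000; Priya: 110,000

Oren first takes 100,000, leaving a balance of 660,000. Oren then takes one-half of the balance (330,000), for a total of 430,000. The remaining 330,000 passes to the descendants.
The descendants' portion (330,000) is divided into 3 shares of 110,000: Osric and Priya each take 110,000; Amira's 110,000 share passes to Amira's issue.
Amira's share (110,000) is divided into 2 shares of 55,000: Xander and Eira each take 55,000.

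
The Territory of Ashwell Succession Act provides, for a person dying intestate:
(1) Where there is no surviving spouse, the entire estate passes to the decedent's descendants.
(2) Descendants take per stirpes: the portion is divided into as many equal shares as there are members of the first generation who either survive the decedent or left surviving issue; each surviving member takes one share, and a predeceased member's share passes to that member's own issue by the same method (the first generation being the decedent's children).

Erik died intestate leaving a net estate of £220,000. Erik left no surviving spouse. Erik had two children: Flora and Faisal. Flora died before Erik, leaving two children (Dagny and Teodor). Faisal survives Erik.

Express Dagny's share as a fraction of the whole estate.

The entire £220,000 passes to the descendants.
That amount (£220,000) is divided into 2 shares of £110,000: Faisal takes £110,000; Flora's £110,000 share passes to Flora's issue.
Flora's share (£110,000) is divided into 2 shares of £55,000: Dagny and Teodor each take £55,000.

Dagny receives 1/4 of the estate.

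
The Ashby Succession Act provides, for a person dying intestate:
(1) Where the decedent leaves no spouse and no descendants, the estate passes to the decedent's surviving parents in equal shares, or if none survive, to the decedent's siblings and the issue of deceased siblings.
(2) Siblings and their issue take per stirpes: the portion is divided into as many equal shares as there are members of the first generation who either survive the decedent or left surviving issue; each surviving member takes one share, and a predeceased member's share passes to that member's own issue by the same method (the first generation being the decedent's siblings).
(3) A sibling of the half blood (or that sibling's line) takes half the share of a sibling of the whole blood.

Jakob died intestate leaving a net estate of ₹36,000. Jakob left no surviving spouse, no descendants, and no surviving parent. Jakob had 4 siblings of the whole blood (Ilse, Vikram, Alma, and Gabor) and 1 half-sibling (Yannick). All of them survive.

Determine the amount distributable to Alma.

Alma receives ₹8,000.

The entire ₹36,000 passes to the siblings and their issue.
Counting each half-blood sibling's line as half a unit, there are 9/2 units in ₹36,000, so one unit is ₹8,000. Whole-blood lines (Ilse, Vikram, Alma, and Gabor) take ₹8,000 each; half-blood lines (Yannick) take ₹4,000 each.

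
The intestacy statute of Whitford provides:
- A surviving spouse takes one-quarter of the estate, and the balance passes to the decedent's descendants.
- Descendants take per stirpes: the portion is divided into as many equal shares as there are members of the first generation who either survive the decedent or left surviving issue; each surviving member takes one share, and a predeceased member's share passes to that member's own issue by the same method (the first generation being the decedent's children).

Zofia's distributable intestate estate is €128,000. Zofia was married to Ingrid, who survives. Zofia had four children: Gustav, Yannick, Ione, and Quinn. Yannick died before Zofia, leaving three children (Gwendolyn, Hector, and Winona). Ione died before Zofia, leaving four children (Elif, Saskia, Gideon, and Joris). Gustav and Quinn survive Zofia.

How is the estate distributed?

Ingrid: €32,000; Gustav: €24,000; Gwendolyn: €8,000; Hector: €8,000; Winona: €8,000; Elif: €6,000; Saskia: €6,000; Gideon: €6,000; Joris: €6,000; Quinn: €24,000

Ingrid takes one-quarter of €128,000 = €32,000. The remaining €96,000 passes to the descendants.
The descendants' portion (€96,000) is divided into 4 shares of €24,000: Gustav and Quinn each take €24,000; Yannick's €24,000 share passes to Yannick's issue; Ione's €24,000 share passes to Ione's issue.
Yannick's share (€24,000) is divided into 3 shares of €8,000: Gwendolyn, Hector, and Winona each take €8,000.
Ione's share (€24,000) is divided into 4 shares of €6,000: Elif, Saskia, Gideon, and Joris each take €6,000.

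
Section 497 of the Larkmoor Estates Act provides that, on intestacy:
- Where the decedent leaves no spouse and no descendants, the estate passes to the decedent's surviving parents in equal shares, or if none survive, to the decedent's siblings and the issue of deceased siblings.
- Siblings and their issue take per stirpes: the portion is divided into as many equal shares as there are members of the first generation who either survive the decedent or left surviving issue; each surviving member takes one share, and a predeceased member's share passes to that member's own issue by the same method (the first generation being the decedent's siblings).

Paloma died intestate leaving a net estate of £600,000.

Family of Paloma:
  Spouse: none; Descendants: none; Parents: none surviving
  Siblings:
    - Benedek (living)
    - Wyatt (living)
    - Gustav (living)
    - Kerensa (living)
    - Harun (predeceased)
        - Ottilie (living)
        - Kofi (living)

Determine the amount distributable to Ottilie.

The entire £600,000 passes to the siblings and their issue.
That amount (£600,000) is divided into 5 shares of £120,000: Benedek, Wyatt, Gustav, and Kerensa each take £120,000; Harun's £120,000 share passes to Harun's issue.
Harun's share (£120,000) is divided into 2 shares of £60,000: Ottilie and Kofi each take £60,000.

Ottilie receives £60,000.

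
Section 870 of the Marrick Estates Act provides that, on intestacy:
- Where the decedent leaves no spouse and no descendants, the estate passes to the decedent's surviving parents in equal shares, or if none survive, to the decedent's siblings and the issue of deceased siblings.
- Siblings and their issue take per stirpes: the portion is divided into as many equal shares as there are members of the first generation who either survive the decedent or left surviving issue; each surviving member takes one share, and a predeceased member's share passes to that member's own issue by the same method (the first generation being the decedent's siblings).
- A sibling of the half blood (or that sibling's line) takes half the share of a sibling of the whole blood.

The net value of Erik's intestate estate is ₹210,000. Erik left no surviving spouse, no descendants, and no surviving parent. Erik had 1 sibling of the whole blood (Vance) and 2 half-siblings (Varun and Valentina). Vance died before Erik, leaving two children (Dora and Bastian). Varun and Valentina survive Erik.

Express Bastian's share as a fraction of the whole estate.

The entire ₹210,000 passes to the siblings and their issue.
Counting each half-blood sibling's line as half a unit, there are 2 units in ₹210,000, so one unit is ₹105,000. Whole-blood lines (Vance) take ₹105,000 each; half-blood lines (Varun and Valentina) take ₹52,500 each.
Vance's share (₹105,000) is divided into 2 shares of ₹52,500: Dora and Bastian each take ₹52,500.

Bastian receives 1/4 of the estate.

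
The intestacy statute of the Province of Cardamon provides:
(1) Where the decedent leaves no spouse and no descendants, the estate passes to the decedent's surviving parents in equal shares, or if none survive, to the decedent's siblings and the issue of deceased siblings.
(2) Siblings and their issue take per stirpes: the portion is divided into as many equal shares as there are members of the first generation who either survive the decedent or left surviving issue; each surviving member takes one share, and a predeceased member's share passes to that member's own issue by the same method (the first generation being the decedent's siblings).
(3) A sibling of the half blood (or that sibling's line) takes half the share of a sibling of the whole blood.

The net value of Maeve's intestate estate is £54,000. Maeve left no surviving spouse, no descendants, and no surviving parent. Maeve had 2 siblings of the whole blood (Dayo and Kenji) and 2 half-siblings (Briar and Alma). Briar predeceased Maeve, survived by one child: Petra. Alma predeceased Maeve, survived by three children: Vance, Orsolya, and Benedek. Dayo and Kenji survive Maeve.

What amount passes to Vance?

Vance receives £3,000.

The entire £54,000 passes to the siblings and their issue.
Counting each half-blood sibling's line as half a unit, there are 3 units in £54,000, so one unit is £18,000. Whole-blood lines (Dayo and Kenji) take £18,000 each; half-blood lines (Briar and Alma) take £9,000 each.
Briar's share (£9,000) passes entirely to Petra.
Alma's share (£9,000) is divided into 3 shares of £3,000: Vance, Orsolya, and Benedek each take £3,000.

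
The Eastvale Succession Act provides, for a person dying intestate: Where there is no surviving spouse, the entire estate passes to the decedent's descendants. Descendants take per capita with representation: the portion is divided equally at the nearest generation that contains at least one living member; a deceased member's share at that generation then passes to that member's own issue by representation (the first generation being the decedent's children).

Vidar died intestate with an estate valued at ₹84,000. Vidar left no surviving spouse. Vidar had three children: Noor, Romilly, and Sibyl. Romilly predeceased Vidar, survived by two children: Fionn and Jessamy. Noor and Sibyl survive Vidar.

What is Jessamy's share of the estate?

The entire ₹84,000 passes to the descendants.
That amount (₹84,000) is divided into 3 shares of ₹28,000: Noor and Sibyl each take ₹28,000; Romilly's ₹28,000 share passes to Romilly's issue.
Romilly's share (₹28,000) is divided into 2 shares of ₹14,000: Fionn and Jessamy each take ₹14,000.

Jessamy receives ₹14,000.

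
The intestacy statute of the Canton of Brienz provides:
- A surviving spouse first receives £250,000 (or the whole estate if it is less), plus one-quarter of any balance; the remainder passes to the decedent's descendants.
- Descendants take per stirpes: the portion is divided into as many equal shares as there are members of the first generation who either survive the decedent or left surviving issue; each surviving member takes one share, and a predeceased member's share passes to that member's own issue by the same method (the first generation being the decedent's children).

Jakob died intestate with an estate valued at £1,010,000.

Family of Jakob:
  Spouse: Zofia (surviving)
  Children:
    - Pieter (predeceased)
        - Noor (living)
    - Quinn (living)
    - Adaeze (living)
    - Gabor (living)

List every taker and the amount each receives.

Zofia first takes £250,000, leaving a balance of £760,000. Zofia then takes one-quarter of the balance (£190,000), for a total of £440,000. The remaining £570,000 passes to the descendants.
The descendants' portion (£570,000) is divided into 4 shares of £142,500: Quinn, Adaeze, and Gabor each take £142,500; Pieter's £142,500 share passes to Pieter's issue.
Pieter's share (£142,500) passes entirely to Noor.

Zofia: £440,000; Noor: £142,500; Quinn: £142,500; Adaeze: £142,500; Gabor: £142,500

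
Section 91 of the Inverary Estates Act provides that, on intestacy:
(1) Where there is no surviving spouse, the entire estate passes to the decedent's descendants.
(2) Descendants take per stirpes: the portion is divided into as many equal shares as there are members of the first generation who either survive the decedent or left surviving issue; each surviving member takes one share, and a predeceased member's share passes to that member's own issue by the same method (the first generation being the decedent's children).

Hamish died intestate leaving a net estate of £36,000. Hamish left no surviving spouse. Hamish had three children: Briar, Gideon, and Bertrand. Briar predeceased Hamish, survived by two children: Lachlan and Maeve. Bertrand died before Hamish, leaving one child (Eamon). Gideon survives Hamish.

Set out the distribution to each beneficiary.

Lachlan: £6,000; Maeve: £6,000; Gideon: £12,000; Eamon: £12,000

The entire £36,000 passes to the descendants.
That amount (£36,000) is divided into 3 shares of £12,000: Gideon takes £12,000; Briar's £12,000 share passes to Briar's issue; Bertrand's £12,000 share passes to Bertrand's issue.
Briar's share (£12,000) is divided into 2 shares of £6,000: Lachlan and Maeve each take £6,000.
Bertrand's share (£12,000) passes entirely to Eamon.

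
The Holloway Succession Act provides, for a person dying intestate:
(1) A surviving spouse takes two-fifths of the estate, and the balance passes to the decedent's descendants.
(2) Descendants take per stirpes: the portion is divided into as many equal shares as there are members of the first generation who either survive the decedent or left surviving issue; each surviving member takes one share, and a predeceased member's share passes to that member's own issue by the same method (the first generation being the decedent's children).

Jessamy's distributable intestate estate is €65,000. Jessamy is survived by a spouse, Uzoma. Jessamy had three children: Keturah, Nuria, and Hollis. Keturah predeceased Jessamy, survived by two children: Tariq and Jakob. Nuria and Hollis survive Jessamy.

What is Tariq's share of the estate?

Tariq receives €6,500.

Uzoma takes two-fifths of €65,000 = €26,000. The remaining €39,000 passes to the descendants.
The descendants' portion (€39,000) is divided into 3 shares of €13,000: Nuria and Hollis each take €13,000; Keturah's €13,000 share passes to Keturah's issue.
Keturah's share (€13,000) is divided into 2 shares of €6,500: Tariq and Jakob each take €6,500.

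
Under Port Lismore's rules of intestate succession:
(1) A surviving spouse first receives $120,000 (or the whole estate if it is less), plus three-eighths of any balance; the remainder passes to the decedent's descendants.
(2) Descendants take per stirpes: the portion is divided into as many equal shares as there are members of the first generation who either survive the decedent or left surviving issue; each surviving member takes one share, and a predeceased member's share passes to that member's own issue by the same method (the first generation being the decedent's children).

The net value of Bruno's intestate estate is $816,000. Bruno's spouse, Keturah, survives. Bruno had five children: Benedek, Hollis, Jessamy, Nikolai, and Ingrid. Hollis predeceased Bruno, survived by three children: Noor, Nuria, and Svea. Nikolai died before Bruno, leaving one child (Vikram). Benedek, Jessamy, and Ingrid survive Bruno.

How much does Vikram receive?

Keturah first takes $120,000, leaving a balance of $696,000. Keturah then takes three-eighths of the balance ($261,000), for a total of $381,000. The remaining $435,000 passes to the descendants.
The descendants' portion ($435,000) is divided into 5 shares of $87,000: Benedek, Jessamy, and Ingrid each take $87,000; Hollis's $87,000 share passes to Hollis's issue; Nikolai's $87,000 share passes to Nikolai's issue.
Hollis's share ($87,000) is divided into 3 shares of $29,000: Noor, Nuria, and Svea each take $29,000.
Nikolai's share ($87,000) passes entirely to Vikram.

Vikram receives $87,000.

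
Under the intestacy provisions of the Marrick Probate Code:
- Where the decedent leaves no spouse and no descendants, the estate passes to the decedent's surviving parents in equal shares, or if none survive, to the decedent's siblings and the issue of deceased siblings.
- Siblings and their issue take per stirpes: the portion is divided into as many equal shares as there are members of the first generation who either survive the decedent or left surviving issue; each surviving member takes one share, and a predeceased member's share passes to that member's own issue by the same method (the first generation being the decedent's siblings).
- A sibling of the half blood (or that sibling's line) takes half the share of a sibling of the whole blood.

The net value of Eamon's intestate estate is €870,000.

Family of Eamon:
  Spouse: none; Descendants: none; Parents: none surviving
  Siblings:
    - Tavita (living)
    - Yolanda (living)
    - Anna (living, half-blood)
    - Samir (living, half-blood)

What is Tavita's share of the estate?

Tavita receives €290,000.

The entire €870,000 passes to the siblings and their issue.
Counting each half-blood sibling's line as half a unit, there are 3 units in €870,000, so one unit is €290,000. Whole-blood lines (Tavita and Yolanda) take €290,000 each; half-blood lines (Anna and Samir) take €145,000 each.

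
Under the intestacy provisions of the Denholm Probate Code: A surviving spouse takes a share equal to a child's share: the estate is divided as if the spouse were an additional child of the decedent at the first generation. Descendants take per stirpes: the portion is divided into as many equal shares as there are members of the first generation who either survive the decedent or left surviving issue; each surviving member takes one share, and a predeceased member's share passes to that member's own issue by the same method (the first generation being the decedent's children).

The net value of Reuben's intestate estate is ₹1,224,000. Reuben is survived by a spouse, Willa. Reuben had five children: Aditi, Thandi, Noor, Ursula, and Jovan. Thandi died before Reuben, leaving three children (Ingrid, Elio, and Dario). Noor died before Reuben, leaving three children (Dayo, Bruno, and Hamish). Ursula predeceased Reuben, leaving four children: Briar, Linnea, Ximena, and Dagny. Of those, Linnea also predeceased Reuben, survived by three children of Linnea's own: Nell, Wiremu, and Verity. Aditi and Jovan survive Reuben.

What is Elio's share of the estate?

The spouse counts as an additional share at the children's level, so there are 6 primary shares of ₹204,000. Willa takes one such share (₹204,000).
The children's combined portion (₹1,020,000) is divided into 5 shares of ₹204,000: Aditi and Jovan each take ₹204,000; Thandi's ₹204,000 share passes to Thandi's issue; Noor's ₹204,000 share passes to Noor's issue; Ursula's ₹204,000 share passes to Ursula's issue.
Thandi's share (₹204,000) is divided into 3 shares of ₹68,000: Ingrid, Elio, and Dario each take ₹68,000.
Noor's share (₹204,000) is divided into 3 shares of ₹68,000: Dayo, Bruno, and Hamish each take ₹68,000.
Ursula's share (₹204,000) is divided into 4 shares of ₹51,000: Briar, Ximena, and Dagny each take ₹51,000; Linnea's ₹51,000 share passes to Linnea's issue.
Linnea's share (₹51,000) is divided into 3 shares of ₹17,000: Nell, Wiremu, and Verity each take ₹17,000.

Elio receives ₹68,000.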